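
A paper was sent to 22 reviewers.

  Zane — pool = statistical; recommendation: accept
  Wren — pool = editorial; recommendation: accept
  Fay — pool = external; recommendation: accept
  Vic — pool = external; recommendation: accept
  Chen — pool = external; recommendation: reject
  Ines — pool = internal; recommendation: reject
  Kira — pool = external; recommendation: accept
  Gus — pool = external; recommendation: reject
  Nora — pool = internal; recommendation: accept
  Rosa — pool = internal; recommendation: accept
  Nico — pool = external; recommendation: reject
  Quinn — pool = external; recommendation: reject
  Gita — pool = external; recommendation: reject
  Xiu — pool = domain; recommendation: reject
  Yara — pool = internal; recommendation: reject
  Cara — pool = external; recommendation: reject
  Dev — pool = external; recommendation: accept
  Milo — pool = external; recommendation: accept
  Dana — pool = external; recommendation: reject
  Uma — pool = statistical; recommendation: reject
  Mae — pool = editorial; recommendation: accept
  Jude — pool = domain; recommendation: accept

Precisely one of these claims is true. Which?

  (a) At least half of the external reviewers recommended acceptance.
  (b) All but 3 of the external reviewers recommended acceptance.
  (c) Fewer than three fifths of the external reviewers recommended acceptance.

|A| = 12, |A ∩ B| = 5, |A ∖ B| = 7.
(a) requires |A ∩ B| ≥ |A ∖ B|: false.
(b) requires |A ∖ B| = 3: false.
(c) requires |A ∩ B| / |A| < 3/5: true.

(c)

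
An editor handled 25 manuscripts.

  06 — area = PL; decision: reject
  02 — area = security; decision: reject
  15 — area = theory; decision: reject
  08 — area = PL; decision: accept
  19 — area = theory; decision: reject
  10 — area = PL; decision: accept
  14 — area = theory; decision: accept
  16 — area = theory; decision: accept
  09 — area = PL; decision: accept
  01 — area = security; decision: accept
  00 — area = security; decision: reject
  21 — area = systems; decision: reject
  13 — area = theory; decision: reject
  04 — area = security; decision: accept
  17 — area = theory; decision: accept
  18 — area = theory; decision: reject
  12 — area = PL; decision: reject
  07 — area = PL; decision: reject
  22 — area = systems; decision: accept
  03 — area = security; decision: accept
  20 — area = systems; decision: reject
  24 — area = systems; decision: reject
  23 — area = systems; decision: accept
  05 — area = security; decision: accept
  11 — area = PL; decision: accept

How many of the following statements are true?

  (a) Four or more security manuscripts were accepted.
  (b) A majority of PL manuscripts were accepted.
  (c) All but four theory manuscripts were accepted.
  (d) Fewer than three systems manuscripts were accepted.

4

(a) security: |A| = 6, |A ∩ B| = 4; needs |A ∩ B| ≥ 4 — true.
(b) PL: |A| = 7, |A ∩ B| = 4; needs |A ∩ B| > |A ∖ B| — true.
(c) theory: |A| = 7, |A ∩ B| = 3; needs |A ∖ B| = 4 — true.
(d) systems: |A| = 5, |A ∩ B| = 2; needs |A ∩ B| < 3 — true.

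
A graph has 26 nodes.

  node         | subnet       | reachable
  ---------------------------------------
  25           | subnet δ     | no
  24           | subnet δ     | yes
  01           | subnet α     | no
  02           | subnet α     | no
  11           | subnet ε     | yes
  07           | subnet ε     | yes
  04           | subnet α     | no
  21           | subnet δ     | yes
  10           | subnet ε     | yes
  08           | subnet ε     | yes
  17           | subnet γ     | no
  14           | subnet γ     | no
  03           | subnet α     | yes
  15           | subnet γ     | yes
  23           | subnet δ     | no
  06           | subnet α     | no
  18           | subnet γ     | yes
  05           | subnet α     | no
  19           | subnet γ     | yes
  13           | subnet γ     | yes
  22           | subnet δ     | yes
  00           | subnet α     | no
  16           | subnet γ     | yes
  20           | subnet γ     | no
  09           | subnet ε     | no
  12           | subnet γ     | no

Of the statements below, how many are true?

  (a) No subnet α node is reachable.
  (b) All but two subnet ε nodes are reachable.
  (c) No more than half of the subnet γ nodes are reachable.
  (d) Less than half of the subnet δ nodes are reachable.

(a) subnet α: |A| = 7, |A ∩ B| = 1; needs A ∩ B = ∅ (|A ∩ B| = 0) — false.
(b) subnet ε: |A| = 5, |A ∩ B| = 4; needs |A ∖ B| = 2 — false.
(c) subnet γ: |A| = 9, |A ∩ B| = 5; needs |A ∩ B| ≤ |A ∖ B| — false.
(d) subnet δ: |A| = 5, |A ∩ B| = 3; needs |A ∩ B| < |A ∖ B| — false.

0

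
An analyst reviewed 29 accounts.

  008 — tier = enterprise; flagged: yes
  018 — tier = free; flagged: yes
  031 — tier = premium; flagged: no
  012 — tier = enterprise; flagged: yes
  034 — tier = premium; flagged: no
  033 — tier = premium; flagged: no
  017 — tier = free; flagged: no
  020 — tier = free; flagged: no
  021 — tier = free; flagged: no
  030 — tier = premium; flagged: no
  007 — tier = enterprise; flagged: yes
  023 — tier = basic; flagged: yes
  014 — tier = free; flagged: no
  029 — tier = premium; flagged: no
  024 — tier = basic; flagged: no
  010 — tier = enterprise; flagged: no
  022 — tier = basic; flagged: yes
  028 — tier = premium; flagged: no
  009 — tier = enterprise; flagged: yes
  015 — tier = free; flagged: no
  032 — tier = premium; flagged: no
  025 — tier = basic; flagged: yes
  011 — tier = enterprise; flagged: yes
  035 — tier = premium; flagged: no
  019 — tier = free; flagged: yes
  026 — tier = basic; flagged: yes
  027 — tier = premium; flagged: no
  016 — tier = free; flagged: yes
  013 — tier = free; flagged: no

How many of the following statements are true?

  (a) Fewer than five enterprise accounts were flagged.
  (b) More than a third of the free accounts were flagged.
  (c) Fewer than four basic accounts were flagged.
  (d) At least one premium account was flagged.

0

(a) enterprise: |A| = 6, |A ∩ B| = 5; needs |A ∩ B| < 5 — false.
(b) free: |A| = 9, |A ∩ B| = 3; needs |A ∩ B| / |A| > 1/3 — false.
(c) basic: |A| = 5, |A ∩ B| = 4; needs |A ∩ B| < 4 — false.
(d) premium: |A| = 9, |A ∩ B| = 0; needs A ∩ B ≠ ∅ (|A ∩ B| ≥ 1) — false.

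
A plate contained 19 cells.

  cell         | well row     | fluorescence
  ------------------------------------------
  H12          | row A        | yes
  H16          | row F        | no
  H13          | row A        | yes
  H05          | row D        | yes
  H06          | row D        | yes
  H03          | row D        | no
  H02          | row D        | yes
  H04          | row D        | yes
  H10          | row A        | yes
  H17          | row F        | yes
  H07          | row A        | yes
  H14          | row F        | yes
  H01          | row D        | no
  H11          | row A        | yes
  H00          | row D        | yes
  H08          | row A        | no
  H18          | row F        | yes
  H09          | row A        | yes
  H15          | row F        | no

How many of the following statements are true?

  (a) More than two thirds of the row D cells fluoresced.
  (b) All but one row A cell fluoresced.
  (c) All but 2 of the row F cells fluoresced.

(a) row D: |A| = 7, |A ∩ B| = 5; needs |A ∩ B| / |A| > 2/3 — true.
(b) row A: |A| = 7, |A ∩ B| = 6; needs |A ∖ B| = 1 — true.
(c) row F: |A| = 5, |A ∩ B| = 3; needs |A ∖ B| = 2 — true.

3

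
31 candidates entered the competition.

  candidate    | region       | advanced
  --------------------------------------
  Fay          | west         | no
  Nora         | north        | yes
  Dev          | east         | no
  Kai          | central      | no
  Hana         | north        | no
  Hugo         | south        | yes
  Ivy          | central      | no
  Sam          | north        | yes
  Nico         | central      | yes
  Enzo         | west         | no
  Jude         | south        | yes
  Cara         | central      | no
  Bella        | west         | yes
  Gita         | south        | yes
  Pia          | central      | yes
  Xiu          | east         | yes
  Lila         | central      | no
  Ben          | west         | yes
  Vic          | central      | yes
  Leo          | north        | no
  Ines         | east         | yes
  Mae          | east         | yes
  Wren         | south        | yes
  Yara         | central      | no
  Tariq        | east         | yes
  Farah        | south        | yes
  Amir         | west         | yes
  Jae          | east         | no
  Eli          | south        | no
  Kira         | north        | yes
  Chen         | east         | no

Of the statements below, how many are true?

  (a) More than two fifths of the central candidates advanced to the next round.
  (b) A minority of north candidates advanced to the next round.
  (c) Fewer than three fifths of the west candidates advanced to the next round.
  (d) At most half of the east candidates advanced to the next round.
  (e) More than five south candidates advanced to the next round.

(a) central: |A| = 8, |A ∩ B| = 3; needs |A ∩ B| / |A| > 2/5 — false.
(b) north: |A| = 5, |A ∩ B| = 3; needs |A ∩ B| < |A ∖ B| — false.
(c) west: |A| = 5, |A ∩ B| = 3; needs |A ∩ B| / |A| < 3/5 — false.
(d) east: |A| = 7, |A ∩ B| = 4; needs |A ∩ B| ≤ |A ∖ B| — false.
(e) south: |A| = 6, |A ∩ B| = 5; needs |A ∩ B| > 5 — false.

0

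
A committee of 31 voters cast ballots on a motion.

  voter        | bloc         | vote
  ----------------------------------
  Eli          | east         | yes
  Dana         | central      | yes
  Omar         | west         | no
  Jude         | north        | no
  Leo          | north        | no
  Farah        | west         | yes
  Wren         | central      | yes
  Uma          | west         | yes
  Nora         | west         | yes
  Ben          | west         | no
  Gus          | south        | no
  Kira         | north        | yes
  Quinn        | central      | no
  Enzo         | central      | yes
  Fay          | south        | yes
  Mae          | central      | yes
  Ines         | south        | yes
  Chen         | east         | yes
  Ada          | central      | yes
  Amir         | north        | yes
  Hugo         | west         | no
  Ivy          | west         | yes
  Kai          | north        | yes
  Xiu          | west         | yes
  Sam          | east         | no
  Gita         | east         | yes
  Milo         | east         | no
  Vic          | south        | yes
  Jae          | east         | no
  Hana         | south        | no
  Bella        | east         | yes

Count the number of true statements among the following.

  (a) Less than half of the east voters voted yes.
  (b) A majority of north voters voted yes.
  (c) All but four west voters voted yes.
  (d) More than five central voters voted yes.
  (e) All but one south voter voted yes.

1

(a) east: |A| = 7, |A ∩ B| = 4; needs |A ∩ B| < |A ∖ B| — false.
(b) north: |A| = 5, |A ∩ B| = 3; needs |A ∩ B| > |A ∖ B| — true.
(c) west: |A| = 8, |A ∩ B| = 5; needs |A ∖ B| = 4 — false.
(d) central: |A| = 6, |A ∩ B| = 5; needs |A ∩ B| > 5 — false.
(e) south: |A| = 5, |A ∩ B| = 3; needs |A ∖ B| = 1 — false.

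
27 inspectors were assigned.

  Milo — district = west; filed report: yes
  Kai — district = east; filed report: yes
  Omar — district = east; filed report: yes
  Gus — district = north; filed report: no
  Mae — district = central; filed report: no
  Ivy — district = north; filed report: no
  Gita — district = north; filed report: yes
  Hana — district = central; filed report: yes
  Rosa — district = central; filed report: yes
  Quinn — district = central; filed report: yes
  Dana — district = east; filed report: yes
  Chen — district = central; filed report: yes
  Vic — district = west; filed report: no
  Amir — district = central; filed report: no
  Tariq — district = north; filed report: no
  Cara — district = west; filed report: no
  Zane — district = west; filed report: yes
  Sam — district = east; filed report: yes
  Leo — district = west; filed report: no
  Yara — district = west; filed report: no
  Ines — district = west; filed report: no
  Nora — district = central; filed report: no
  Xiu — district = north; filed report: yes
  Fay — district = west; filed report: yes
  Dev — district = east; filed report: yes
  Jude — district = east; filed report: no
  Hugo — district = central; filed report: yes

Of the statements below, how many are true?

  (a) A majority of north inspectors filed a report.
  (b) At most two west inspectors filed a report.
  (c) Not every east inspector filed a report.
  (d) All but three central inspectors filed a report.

2

(a) north: |A| = 5, |A ∩ B| = 2; needs |A ∩ B| > |A ∖ B| — false.
(b) west: |A| = 8, |A ∩ B| = 3; needs |A ∩ B| ≤ 2 — false.
(c) east: |A| = 6, |A ∩ B| = 5; needs A ⊄ B (|A ∖ B| ≥ 1) — true.
(d) central: |A| = 8, |A ∩ B| = 5; needs |A ∖ B| = 3 — true.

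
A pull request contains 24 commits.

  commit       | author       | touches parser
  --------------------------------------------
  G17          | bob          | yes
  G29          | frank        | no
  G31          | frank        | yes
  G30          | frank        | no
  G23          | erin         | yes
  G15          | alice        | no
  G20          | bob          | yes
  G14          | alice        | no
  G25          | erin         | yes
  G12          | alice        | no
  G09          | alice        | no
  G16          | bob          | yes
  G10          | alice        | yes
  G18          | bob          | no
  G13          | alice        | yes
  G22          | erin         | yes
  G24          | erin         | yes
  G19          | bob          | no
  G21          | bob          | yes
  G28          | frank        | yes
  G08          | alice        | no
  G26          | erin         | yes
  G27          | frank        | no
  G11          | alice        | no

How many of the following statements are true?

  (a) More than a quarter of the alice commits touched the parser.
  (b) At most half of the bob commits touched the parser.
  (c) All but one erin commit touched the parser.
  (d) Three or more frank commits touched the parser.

0

(a) alice: |A| = 8, |A ∩ B| = 2; needs |A ∩ B| / |A| > 1/4 — false.
(b) bob: |A| = 6, |A ∩ B| = 4; needs |A ∩ B| ≤ |A ∖ B| — false.
(c) erin: |A| = 5, |A ∩ B| = 5; needs |A ∖ B| = 1 — false.
(d) frank: |A| = 5, |A ∩ B| = 2; needs |A ∩ B| ≥ 3 — false.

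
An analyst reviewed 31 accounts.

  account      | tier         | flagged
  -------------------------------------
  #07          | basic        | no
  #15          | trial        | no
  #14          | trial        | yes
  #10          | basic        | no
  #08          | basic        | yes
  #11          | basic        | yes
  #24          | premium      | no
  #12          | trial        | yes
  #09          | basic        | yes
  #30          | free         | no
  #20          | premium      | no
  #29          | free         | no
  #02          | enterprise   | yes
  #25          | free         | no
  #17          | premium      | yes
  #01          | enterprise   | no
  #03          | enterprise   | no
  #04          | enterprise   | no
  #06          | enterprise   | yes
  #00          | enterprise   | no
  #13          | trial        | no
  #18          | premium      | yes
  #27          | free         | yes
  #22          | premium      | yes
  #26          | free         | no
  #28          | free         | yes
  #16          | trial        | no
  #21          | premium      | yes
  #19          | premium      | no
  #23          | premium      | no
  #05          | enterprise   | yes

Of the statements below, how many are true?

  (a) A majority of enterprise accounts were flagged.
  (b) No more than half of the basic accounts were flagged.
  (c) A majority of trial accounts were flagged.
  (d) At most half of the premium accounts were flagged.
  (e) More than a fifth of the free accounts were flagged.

2

(a) enterprise: |A| = 7, |A ∩ B| = 3; needs |A ∩ B| > |A ∖ B| — false.
(b) basic: |A| = 5, |A ∩ B| = 3; needs |A ∩ B| ≤ |A ∖ B| — false.
(c) trial: |A| = 5, |A ∩ B| = 2; needs |A ∩ B| > |A ∖ B| — false.
(d) premium: |A| = 8, |A ∩ B| = 4; needs |A ∩ B| ≤ |A ∖ B| — true.
(e) free: |A| = 6, |A ∩ B| = 2; needs |A ∩ B| / |A| > 1/5 — true.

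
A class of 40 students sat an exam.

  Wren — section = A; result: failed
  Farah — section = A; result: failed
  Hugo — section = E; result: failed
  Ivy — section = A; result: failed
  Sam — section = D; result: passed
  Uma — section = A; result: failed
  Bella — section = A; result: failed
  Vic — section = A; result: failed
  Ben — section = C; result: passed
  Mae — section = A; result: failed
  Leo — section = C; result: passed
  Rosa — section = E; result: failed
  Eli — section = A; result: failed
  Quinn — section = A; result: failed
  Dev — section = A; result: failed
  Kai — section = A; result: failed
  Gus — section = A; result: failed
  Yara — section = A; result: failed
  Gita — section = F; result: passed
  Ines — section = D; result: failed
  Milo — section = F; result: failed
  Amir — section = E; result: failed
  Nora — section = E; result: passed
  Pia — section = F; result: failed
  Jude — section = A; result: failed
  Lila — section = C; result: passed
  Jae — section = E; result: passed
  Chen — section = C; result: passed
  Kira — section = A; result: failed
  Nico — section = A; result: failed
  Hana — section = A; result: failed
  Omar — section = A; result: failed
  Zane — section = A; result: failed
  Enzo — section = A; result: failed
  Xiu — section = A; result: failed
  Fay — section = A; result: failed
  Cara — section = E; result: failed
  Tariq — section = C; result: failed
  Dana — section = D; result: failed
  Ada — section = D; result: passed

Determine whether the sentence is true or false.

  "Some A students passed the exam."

Truth condition: A ∩ B ≠ ∅ (|A ∩ B| ≥ 1).
|A| = 22, |A ∩ B| = 0, |A ∖ B| = 22.
So the statement is false.

False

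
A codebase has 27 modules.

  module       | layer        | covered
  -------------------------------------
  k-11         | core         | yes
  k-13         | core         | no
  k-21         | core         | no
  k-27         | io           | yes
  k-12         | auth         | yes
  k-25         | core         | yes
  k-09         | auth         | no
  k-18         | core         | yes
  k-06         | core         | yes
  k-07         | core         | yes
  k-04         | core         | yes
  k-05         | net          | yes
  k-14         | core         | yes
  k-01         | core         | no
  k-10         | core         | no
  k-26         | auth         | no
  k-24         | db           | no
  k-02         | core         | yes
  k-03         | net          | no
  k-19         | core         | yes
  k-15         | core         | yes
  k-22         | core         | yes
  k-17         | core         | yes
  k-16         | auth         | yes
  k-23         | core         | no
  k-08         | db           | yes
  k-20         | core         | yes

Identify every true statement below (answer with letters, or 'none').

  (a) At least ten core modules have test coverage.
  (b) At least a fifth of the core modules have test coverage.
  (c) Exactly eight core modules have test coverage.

(a), (b)

|A| = 18, |A ∩ B| = 13, |A ∖ B| = 5.
(a) |A ∩ B| ≥ 10: holds.
(b) |A ∩ B| / |A| ≥ 1/5: holds.
(c) |A ∩ B| = 8: fails.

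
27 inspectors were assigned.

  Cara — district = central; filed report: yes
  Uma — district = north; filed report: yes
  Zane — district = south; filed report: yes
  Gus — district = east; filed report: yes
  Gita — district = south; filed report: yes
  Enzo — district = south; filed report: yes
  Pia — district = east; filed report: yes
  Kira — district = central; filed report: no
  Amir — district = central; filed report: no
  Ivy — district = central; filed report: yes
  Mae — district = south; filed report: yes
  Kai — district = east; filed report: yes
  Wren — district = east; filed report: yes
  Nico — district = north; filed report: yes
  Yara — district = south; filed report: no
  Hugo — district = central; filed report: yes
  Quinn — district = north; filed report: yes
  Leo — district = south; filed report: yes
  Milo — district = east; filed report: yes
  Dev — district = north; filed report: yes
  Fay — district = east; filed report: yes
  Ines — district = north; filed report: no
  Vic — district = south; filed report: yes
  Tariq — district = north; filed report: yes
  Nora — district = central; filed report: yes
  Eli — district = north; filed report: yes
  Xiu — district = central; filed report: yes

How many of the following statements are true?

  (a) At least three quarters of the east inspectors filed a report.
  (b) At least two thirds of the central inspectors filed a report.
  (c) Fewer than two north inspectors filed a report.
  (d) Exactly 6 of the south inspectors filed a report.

3

(a) east: |A| = 6, |A ∩ B| = 6; needs |A ∩ B| / |A| ≥ 3/4 — true.
(b) central: |A| = 7, |A ∩ B| = 5; needs |A ∩ B| / |A| ≥ 2/3 — true.
(c) north: |A| = 7, |A ∩ B| = 6; needs |A ∩ B| < 2 — false.
(d) south: |A| = 7, |A ∩ B| = 6; needs |A ∩ B| = 6 — true.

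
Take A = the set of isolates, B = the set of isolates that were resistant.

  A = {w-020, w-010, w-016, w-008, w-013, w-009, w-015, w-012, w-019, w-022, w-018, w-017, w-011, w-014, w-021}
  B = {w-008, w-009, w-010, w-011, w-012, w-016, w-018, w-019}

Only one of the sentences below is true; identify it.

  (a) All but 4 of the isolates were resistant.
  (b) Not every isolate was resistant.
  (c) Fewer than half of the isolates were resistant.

(b)

|A| = 15, |A ∩ B| = 8, |A ∖ B| = 7.
(a) requires |A ∖ B| = 4: false.
(b) requires A ⊄ B (|A ∖ B| ≥ 1): true.
(c) requires |A ∩ B| < |A ∖ B|: false.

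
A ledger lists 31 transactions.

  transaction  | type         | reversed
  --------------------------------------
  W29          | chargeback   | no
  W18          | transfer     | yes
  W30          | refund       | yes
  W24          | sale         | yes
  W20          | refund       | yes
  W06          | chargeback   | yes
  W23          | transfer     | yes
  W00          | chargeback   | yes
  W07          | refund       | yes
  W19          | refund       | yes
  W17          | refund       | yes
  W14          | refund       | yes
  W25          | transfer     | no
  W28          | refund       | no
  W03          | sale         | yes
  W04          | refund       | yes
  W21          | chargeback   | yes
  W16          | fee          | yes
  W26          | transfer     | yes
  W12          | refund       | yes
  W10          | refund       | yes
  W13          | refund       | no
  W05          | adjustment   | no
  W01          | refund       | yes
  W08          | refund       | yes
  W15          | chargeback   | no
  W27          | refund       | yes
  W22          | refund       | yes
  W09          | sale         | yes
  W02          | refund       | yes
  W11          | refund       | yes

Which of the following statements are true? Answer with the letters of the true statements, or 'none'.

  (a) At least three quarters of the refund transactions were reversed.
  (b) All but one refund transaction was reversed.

|A| = 17, |A ∩ B| = 15, |A ∖ B| = 2.
(a) |A ∩ B| / |A| ≥ 3/4: holds.
(b) |A ∖ B| = 1: fails.

(a)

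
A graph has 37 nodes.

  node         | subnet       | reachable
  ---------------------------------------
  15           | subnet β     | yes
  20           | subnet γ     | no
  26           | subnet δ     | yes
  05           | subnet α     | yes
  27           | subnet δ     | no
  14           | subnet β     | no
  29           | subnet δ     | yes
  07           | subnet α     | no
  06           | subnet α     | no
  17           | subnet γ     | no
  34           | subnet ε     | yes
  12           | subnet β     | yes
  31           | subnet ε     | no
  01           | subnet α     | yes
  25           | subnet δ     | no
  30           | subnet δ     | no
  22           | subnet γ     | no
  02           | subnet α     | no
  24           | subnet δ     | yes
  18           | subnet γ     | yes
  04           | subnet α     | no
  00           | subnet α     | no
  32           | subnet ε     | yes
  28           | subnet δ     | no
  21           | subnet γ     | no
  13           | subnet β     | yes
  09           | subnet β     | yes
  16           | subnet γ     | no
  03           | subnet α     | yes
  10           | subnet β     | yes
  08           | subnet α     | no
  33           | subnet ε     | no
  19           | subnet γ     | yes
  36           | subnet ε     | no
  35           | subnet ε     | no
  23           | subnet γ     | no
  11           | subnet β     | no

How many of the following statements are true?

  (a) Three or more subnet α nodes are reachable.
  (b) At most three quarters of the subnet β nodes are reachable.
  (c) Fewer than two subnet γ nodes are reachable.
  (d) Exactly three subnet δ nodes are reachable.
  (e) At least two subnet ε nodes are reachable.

4

(a) subnet α: |A| = 9, |A ∩ B| = 3; needs |A ∩ B| ≥ 3 — true.
(b) subnet β: |A| = 7, |A ∩ B| = 5; needs |A ∩ B| / |A| ≤ 3/4 — true.
(c) subnet γ: |A| = 8, |A ∩ B| = 2; needs |A ∩ B| < 2 — false.
(d) subnet δ: |A| = 7, |A ∩ B| = 3; needs |A ∩ B| = 3 — true.
(e) subnet ε: |A| = 6, |A ∩ B| = 2; needs |A ∩ B| ≥ 2 — true.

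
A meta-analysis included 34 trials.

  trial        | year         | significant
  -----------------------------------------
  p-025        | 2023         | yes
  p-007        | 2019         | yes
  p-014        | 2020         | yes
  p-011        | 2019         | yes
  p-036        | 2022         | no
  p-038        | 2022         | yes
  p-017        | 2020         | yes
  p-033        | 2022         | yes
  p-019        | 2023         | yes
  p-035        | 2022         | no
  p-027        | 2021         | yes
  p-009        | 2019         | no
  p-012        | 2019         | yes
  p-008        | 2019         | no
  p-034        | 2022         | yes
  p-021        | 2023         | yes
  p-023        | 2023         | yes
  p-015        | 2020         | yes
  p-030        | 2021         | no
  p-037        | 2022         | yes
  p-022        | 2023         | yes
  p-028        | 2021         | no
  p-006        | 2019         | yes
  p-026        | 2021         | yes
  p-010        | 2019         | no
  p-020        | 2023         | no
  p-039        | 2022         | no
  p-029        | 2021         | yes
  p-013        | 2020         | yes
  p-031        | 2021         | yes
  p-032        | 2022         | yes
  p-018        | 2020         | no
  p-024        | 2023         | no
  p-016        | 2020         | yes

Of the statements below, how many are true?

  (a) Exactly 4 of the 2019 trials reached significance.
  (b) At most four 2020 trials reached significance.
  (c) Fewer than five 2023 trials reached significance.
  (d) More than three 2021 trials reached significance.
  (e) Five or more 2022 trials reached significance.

(a) 2019: |A| = 7, |A ∩ B| = 4; needs |A ∩ B| = 4 — true.
(b) 2020: |A| = 6, |A ∩ B| = 5; needs |A ∩ B| ≤ 4 — false.
(c) 2023: |A| = 7, |A ∩ B| = 5; needs |A ∩ B| < 5 — false.
(d) 2021: |A| = 6, |A ∩ B| = 4; needs |A ∩ B| > 3 — true.
(e) 2022: |A| = 8, |A ∩ B| = 5; needs |A ∩ B| ≥ 5 — true.

3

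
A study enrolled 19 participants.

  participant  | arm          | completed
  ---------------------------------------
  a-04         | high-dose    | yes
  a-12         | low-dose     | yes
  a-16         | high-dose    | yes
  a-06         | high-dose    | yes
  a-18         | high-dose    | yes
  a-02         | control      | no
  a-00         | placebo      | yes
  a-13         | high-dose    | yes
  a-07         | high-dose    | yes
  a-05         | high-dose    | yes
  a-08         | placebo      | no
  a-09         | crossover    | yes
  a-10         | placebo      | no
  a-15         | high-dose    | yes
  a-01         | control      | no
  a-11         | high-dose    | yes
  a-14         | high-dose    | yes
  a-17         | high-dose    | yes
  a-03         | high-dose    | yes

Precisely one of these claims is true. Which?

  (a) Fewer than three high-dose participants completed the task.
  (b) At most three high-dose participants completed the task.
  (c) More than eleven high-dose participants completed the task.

|A| = 12, |A ∩ B| = 12, |A ∖ B| = 0.
(a) requires |A ∩ B| < 3: false.
(b) requires |A ∩ B| ≤ 3: false.
(c) requires |A ∩ B| > 11: true.

(c)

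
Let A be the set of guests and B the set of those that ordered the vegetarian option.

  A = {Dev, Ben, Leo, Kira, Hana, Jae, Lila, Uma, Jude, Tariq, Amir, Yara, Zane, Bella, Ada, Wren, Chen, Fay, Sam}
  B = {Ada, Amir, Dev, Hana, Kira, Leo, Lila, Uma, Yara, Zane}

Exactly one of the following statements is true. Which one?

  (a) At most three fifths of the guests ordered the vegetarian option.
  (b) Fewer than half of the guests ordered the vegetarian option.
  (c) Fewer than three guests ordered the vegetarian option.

|A| = 19, |A ∩ B| = 10, |A ∖ B| = 9.
(a) requires |A ∩ B| / |A| ≤ 3/5: true.
(b) requires |A ∩ B| < |A ∖ B|: false.
(c) requires |A ∩ B| < 3: false.

(a)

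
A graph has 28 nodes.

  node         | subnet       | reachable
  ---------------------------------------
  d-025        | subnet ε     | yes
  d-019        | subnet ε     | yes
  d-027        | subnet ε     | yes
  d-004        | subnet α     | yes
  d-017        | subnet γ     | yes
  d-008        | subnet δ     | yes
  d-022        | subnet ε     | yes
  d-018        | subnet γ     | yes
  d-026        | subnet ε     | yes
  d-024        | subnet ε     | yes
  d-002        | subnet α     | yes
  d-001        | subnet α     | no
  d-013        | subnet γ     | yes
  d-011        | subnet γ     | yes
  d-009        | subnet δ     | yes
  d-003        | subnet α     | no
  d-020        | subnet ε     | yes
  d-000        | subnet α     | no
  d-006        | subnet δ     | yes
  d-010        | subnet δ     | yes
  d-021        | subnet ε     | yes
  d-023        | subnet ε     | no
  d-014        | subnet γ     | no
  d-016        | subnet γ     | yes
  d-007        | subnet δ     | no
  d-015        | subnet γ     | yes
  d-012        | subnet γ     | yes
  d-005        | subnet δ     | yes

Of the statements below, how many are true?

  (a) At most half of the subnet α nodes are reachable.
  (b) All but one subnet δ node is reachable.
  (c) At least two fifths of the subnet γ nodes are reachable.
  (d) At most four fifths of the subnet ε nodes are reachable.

(a) subnet α: |A| = 5, |A ∩ B| = 2; needs |A ∩ B| ≤ |A ∖ B| — true.
(b) subnet δ: |A| = 6, |A ∩ B| = 5; needs |A ∖ B| = 1 — true.
(c) subnet γ: |A| = 8, |A ∩ B| = 7; needs |A ∩ B| / |A| ≥ 2/5 — true.
(d) subnet ε: |A| = 9, |A ∩ B| = 8; needs |A ∩ B| / |A| ≤ 4/5 — false.

3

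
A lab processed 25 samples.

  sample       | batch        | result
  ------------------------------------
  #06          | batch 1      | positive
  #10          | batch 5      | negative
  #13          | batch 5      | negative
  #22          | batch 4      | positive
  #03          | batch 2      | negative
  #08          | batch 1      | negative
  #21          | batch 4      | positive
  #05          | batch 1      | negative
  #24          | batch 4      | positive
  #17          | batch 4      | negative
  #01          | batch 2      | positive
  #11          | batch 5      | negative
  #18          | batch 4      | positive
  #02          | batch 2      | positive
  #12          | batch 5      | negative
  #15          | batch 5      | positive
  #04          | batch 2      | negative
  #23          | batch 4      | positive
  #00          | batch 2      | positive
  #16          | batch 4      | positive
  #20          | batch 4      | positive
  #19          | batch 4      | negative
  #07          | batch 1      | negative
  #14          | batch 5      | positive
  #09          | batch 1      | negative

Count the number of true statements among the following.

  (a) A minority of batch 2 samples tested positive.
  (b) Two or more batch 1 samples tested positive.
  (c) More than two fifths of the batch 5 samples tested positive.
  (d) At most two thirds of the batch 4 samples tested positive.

(a) batch 2: |A| = 5, |A ∩ B| = 3; needs |A ∩ B| < |A ∖ B| — false.
(b) batch 1: |A| = 5, |A ∩ B| = 1; needs |A ∩ B| ≥ 2 — false.
(c) batch 5: |A| = 6, |A ∩ B| = 2; needs |A ∩ B| / |A| > 2/5 — false.
(d) batch 4: |A| = 9, |A ∩ B| = 7; needs |A ∩ B| / |A| ≤ 2/3 — false.

0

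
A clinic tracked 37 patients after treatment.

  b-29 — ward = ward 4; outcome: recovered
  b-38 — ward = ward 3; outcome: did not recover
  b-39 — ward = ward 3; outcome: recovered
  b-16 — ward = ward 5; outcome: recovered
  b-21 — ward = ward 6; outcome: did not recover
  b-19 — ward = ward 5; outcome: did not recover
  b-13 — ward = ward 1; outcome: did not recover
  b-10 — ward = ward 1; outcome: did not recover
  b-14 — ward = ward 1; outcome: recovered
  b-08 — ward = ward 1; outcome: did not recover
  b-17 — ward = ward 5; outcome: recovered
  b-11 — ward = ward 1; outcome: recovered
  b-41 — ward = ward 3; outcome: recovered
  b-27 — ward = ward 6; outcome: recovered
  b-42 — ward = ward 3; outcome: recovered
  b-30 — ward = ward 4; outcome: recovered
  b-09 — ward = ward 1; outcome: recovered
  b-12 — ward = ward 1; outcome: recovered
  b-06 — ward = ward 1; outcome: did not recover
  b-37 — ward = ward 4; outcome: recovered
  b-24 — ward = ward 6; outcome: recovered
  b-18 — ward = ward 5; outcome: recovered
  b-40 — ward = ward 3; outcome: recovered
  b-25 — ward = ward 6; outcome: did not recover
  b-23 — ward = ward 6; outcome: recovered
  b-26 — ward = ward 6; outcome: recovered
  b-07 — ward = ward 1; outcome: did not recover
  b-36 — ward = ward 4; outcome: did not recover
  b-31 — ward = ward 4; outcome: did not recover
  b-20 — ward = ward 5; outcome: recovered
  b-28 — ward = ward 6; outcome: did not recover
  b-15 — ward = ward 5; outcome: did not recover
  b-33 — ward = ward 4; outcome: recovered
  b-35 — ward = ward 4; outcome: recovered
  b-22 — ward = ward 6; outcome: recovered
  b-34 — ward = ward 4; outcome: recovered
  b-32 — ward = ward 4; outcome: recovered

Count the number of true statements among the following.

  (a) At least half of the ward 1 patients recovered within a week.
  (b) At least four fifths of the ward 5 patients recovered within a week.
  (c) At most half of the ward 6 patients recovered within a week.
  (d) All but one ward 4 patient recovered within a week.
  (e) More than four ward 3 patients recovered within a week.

0

(a) ward 1: |A| = 9, |A ∩ B| = 4; needs |A ∩ B| ≥ |A ∖ B| — false.
(b) ward 5: |A| = 6, |A ∩ B| = 4; needs |A ∩ B| / |A| ≥ 4/5 — false.
(c) ward 6: |A| = 8, |A ∩ B| = 5; needs |A ∩ B| ≤ |A ∖ B| — false.
(d) ward 4: |A| = 9, |A ∩ B| = 7; needs |A ∖ B| = 1 — false.
(e) ward 3: |A| = 5, |A ∩ B| = 4; needs |A ∩ B| > 4 — false.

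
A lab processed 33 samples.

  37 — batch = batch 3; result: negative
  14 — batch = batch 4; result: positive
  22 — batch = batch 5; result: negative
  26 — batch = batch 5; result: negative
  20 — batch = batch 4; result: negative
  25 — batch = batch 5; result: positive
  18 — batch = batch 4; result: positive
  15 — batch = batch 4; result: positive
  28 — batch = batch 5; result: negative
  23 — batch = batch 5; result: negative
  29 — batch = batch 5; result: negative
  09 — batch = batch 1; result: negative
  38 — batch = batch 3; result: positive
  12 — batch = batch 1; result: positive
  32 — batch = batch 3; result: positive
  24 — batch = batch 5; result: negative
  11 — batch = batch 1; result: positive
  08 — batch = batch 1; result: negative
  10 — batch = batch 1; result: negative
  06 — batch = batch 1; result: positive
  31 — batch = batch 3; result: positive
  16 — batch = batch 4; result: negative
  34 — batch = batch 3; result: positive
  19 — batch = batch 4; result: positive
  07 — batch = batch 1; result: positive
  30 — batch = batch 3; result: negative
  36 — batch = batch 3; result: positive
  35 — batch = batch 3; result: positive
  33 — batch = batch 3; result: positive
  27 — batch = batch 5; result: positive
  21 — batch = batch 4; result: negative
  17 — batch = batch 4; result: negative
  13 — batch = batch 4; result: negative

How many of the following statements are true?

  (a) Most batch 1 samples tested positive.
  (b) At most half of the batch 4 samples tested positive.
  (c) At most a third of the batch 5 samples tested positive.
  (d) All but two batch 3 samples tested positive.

4

(a) batch 1: |A| = 7, |A ∩ B| = 4; needs |A ∩ B| > |A ∖ B| — true.
(b) batch 4: |A| = 9, |A ∩ B| = 4; needs |A ∩ B| ≤ |A ∖ B| — true.
(c) batch 5: |A| = 8, |A ∩ B| = 2; needs |A ∩ B| / |A| ≤ 1/3 — true.
(d) batch 3: |A| = 9, |A ∩ B| = 7; needs |A ∖ B| = 2 — true.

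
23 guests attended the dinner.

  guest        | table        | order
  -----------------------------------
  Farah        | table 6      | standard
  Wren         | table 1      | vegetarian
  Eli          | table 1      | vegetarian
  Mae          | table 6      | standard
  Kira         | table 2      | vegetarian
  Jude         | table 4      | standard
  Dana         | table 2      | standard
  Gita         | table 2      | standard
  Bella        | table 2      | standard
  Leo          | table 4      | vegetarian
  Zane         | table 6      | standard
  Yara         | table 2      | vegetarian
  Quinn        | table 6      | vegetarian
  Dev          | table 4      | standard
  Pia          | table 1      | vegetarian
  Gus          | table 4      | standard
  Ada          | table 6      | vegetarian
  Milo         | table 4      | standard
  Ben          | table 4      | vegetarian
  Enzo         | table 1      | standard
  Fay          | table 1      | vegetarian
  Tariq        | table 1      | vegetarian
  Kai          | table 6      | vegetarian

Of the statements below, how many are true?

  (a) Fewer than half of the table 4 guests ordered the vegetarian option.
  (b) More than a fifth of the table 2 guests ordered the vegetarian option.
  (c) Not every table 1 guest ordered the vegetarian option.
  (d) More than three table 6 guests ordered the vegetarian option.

3

(a) table 4: |A| = 6, |A ∩ B| = 2; needs |A ∩ B| < |A ∖ B| — true.
(b) table 2: |A| = 5, |A ∩ B| = 2; needs |A ∩ B| / |A| > 1/5 — true.
(c) table 1: |A| = 6, |A ∩ B| = 5; needs A ⊄ B (|A ∖ B| ≥ 1) — true.
(d) table 6: |A| = 6, |A ∩ B| = 3; needs |A ∩ B| > 3 — false.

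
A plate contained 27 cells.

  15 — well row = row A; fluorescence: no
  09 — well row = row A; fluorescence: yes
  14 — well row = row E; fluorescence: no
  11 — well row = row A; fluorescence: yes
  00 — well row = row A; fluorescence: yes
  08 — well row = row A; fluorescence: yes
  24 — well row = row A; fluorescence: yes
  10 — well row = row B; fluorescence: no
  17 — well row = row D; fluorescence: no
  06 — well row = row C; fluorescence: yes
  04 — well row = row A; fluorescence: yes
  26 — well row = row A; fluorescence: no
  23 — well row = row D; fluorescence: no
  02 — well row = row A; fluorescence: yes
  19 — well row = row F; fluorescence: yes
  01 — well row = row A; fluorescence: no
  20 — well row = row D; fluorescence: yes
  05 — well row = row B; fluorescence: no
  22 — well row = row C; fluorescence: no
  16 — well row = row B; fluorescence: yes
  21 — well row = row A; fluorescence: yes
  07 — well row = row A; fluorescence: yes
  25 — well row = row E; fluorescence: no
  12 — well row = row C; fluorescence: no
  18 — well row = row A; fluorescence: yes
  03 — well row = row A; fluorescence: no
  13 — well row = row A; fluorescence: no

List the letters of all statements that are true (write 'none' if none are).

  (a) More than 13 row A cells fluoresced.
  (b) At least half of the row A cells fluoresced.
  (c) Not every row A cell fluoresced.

(b), (c)

|A| = 15, |A ∩ B| = 10, |A ∖ B| = 5.
(a) |A ∩ B| > 13: fails.
(b) |A ∩ B| ≥ |A ∖ B|: holds.
(c) A ⊄ B (|A ∖ B| ≥ 1): holds.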